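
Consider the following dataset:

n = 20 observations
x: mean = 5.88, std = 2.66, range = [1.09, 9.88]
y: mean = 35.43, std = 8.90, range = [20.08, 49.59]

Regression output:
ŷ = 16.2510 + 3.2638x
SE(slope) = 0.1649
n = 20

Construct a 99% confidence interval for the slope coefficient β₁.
The 99% CI for β₁ is (2.7892, 3.7384)

Confidence interval for the slope:

The 99% CI for β₁ is: β̂₁ ± t*(α/2, n-2) × SE(β̂₁)

Step 1: Find critical t-value
- Confidence level = 0.99
- Degrees of freedom = n - 2 = 20 - 2 = 18
- t*(α/2, 18) = 2.8784

Step 2: Calculate margin of error
Margin = 2.8784 × 0.1649 = 0.4746

Step 3: Construct interval
CI = 3.2638 ± 0.4746
CI = (2.7892, 3.7384)

Interpretation: intervals built this way capture the true β₁ in 99% of repeated samples; here the plausible range for the per-unit effect of x on y is 2.7892 to 3.7384.
Since 0 is outside the interval, a two-sided test at α = 0.01 would reject H₀: β₁ = 0.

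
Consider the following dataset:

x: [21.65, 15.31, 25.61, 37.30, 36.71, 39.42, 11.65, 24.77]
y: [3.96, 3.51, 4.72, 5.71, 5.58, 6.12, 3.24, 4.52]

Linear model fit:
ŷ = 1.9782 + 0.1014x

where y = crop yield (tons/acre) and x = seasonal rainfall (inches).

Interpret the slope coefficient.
On average, crop yield is about 0.1014 tons/acre higher for every extra inch of rainfall.

The slope β₁ = 0.1014 gives the rate at which the fitted crop yield changes with rainfall.

Interpretation:
- Rainfall up by 1 inch → predicted crop yield increases by 0.1014 tons/acre
- This is a linear approximation: the same per-unit change is assumed across the whole observed x range
- The sign (+) gives the direction; the magnitude 0.1014 gives the size of the effect per inch

(β₀ = 1.9782 is the fitted value at x = 0 and is not part of the slope interpretation.)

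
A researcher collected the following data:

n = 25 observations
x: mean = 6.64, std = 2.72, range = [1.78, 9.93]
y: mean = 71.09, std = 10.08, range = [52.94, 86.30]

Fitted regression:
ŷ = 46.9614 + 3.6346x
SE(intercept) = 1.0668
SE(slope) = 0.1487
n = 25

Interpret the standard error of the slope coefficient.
The slope 3.6346 is pinned down to within about ±0.1487 (one SE) by these data — relative uncertainty 4.1%, i.e. precise.

What SE measures:
- The standard error quantifies the sampling variability of the coefficient estimate
- It is the estimated standard deviation of β̂₁ across hypothetical repeated samples of the same size
- Smaller SE → more precise estimate

Relative precision:
- SE / |β̂₁| = 0.1487 / 3.6346 = 4.1%
- Rule of thumb (under 20%: precise; 20% to under 50%: moderately precise; 50% or more: imprecise) → precise

Link to interval estimation: a confidence interval for β₁ is β̂₁ ± t* × 0.1487, so SE sets the half-width per unit of t*.

What drives SE(β̂₁): more residual scatter → larger SE; larger n (here n = 25) → smaller SE; wider spread of x values → smaller SE.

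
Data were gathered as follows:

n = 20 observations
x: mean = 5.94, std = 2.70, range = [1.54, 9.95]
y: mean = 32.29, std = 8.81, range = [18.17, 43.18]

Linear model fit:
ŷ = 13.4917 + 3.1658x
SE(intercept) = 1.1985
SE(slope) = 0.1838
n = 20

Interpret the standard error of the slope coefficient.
SE(β̂₁) = 0.1838 is the estimated standard deviation of the slope estimate across repeated samples; relative to β̂₁ = 3.1658 that is 5.8%, a precise estimate.

SE(β̂₁) = s / √Sxx, where s is the residual standard deviation and Sxx = Σ(x − x̄)². It is the yardstick for how far β̂₁ = 3.1658 could plausibly be from the true slope.

Relative precision:
- SE / |β̂₁| = 0.1838 / 3.1658 = 5.8%
- Rule of thumb (under 20%: precise; 20% to under 50%: moderately precise; 50% or more: imprecise) → precise

Link to interval estimation: a confidence interval for β₁ is β̂₁ ± t* × 0.1838, so SE sets the half-width per unit of t*.

What drives SE(β̂₁): more residual scatter → larger SE.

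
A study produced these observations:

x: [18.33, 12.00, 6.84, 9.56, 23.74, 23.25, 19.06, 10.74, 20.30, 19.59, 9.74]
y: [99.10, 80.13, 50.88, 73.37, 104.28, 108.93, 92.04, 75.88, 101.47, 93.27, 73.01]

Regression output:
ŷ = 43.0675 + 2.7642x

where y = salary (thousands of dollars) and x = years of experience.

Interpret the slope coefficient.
For each additional year of experience, predicted salary increases by approximately 2.7642 thousand dollars.

The slope coefficient β₁ = 2.7642 represents the marginal effect of experience on salary.

Interpretation:
- Experience up by 1 year → predicted salary increases by 2.7642 thousand dollars
- The effect is assumed constant over the observed range of x (linearity)

(β₀ = 43.0675 is the fitted value at x = 0 and is not part of the slope interpretation.)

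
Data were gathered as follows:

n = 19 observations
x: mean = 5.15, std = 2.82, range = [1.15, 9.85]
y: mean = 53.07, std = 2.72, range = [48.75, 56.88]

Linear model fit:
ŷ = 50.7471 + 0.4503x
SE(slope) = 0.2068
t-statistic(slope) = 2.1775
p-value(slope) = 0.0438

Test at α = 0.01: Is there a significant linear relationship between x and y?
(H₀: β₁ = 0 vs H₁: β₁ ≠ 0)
Since p-value = 0.0438 ≥ α = 0.01, fail to reject H₀ — the slope is not significantly different from 0.

Hypothesis test for the slope coefficient:

H₀: β₁ = 0 (no linear relationship)
H₁: β₁ ≠ 0 (linear relationship exists)

Test statistic: t = β̂₁ / SE(β̂₁) = 0.4503 / 0.2068 = 2.1775

With df = 17, the two-sided p-value for |t| = 2.1775 is 0.0438.

Decision rule: reject H₀ if p-value < α.
p-value = 0.0438 ≥ α = 0.01 → fail to reject H₀.

Conclusion: the linear association between x and y is not significant at the 1% level.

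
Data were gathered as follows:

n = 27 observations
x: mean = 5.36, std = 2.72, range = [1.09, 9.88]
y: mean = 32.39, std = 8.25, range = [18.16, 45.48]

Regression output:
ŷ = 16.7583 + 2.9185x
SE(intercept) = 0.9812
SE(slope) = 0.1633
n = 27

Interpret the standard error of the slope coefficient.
SE(slope) = 0.1633 measures the uncertainty in the estimated slope. The coefficient is estimated precisely (SE/|β̂₁| = 5.6%).

What SE measures:
- The standard error quantifies the sampling variability of the coefficient estimate
- It is the estimated standard deviation of β̂₁ across hypothetical repeated samples of the same size
- Smaller SE → more precise estimate

Relative precision:
- SE / |β̂₁| = 0.1633 / 2.9185 = 5.6%
- Rule of thumb (under 20%: precise; 20% to under 50%: moderately precise; 50% or more: imprecise) → precise

Link to interval estimation: a confidence interval for β₁ is β̂₁ ± t* × 0.1633, so SE sets the half-width per unit of t*.

What drives SE(β̂₁): more residual scatter → larger SE; wider spread of x values → smaller SE; larger n (here n = 27) → smaller SE.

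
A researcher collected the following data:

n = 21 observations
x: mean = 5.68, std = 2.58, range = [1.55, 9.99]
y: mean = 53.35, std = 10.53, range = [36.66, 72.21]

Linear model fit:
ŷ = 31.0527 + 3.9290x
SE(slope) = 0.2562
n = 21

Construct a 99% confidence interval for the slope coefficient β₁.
The 99% CI for β₁ is (3.1960, 4.6620)

Confidence interval for the slope:

The 99% CI for β₁ is: β̂₁ ± t*(α/2, n-2) × SE(β̂₁)

Step 1: Find critical t-value
- Confidence level = 0.99
- Degrees of freedom = n - 2 = 21 - 2 = 19
- t*(α/2, 19) = 2.8609

Step 2: Calculate margin of error
Margin = 2.8609 × 0.2562 = 0.7330

Step 3: Construct interval
CI = 3.9290 ± 0.7330
CI = (3.1960, 4.6620)

Interpretation: We are 99% confident that the true slope β₁ lies between 3.1960 and 4.6620.
Since 0 is outside the interval, a two-sided test at α = 0.01 would reject H₀: β₁ = 0.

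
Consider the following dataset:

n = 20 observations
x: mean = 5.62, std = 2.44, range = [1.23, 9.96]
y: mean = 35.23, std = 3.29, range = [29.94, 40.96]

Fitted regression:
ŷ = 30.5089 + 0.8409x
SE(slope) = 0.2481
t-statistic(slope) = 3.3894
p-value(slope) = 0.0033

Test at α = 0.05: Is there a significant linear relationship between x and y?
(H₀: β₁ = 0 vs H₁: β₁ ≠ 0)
Reject H₀: p-value = 0.0033 < α = 0.05. The linear relationship is significant at the 5% level.

Hypothesis test for the slope coefficient:

H₀: β₁ = 0 (no linear relationship)
H₁: β₁ ≠ 0 (linear relationship exists)

Test statistic: t = β̂₁ / SE(β̂₁) = 0.8409 / 0.2481 = 3.3894

With df = 18, the two-sided p-value for |t| = 3.3894 is 0.0033.

Decision rule: reject H₀ if p-value < α.
p-value = 0.0033 < α = 0.05 → reject H₀.

Conclusion: the linear association between x and y is significant at the 5% level.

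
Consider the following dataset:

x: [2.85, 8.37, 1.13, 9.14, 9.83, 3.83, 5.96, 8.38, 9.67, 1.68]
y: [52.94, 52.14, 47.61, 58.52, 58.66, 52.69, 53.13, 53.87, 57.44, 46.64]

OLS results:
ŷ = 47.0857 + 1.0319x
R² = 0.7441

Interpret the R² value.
About 74.41% of the variability in y is accounted for by the regression on x (R² = 0.7441) — a strong linear fit.

The coefficient of determination R² is the fraction of the total variation in y that the fitted line accounts for.

Here R² = 0.7441:
- Explained: 74.41% of the variation in y
- Unexplained (residual): 100% − 74.41% = 25.59%
- Rule of thumb (below 0.3 weak; 0.3 to below 0.7 moderate; 0.7 and above strong) → strong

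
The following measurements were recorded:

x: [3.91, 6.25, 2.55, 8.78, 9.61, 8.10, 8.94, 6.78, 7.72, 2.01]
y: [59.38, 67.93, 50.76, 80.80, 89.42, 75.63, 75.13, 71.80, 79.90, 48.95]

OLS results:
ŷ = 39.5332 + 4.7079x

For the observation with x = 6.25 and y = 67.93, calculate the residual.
Residual = -1.0276

The residual is the difference between the actual value and the predicted value:

Residual = y - ŷ

Step 1: Calculate predicted value
ŷ = 39.5332 + 4.7079 × 6.25
ŷ = 68.9576

Step 2: Calculate residual
Residual = 67.93 - 68.9576
Residual = -1.0276

The residual is negative, so the observed y = 67.93 sits below the regression line (the line overestimates it by 1.0276).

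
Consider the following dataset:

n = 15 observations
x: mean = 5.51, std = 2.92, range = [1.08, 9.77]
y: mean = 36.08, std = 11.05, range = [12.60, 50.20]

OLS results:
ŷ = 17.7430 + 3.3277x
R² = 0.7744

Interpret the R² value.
The model explains 77.44% of the variance in y (R² = 0.7744), leaving 22.56% unexplained; the fit is strong.

R² = 1 − SS_res/SS_tot compares the residual scatter to the total scatter of y about its mean.

Here R² = 0.7744:
- Explained: 77.44% of the variation in y
- Unexplained (residual): 100% − 77.44% = 22.56%
- Rule of thumb (below 0.3 weak; 0.3 to below 0.7 moderate; 0.7 and above strong) → strong

Note: R² says nothing about causation, and a high R² does not by itself mean the linear form is appropriate — check the residuals.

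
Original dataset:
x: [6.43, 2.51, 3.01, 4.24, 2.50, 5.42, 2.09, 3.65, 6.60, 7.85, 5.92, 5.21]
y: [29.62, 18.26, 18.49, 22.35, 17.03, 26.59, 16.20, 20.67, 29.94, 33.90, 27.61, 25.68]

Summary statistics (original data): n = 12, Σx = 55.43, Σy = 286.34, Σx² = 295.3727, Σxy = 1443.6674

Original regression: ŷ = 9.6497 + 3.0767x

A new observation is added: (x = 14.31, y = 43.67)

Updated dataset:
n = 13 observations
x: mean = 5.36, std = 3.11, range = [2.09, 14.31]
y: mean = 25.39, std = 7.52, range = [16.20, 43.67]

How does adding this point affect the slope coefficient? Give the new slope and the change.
New slope β₁ = 2.3663 versus 3.0767 before: a change of -0.7104 (-23.1%).

x = 14.31 lies well outside the original x-range [2.09, 7.85] (x̄ ≈ 4.62), so this observation has high leverage and can move the slope substantially.

Step 1: Update the sums with the new point (n goes from 12 to 13)
Σx  = 55.43 + 14.31 = 69.74
Σy  = 286.34 + 43.67 = 330.01
Σx² = 295.3727 + 14.31² = 295.3727 + 204.7761 = 500.1488
Σxy = 1443.6674 + 14.31×43.67 = 1443.6674 + 624.9177 = 2068.5851

Step 2: Recompute the slope with b₁ = (nΣxy − ΣxΣy) / (nΣx² − (Σx)²)
Numerator   = 13×2068.5851 − 69.74×330.01 = 26891.6063 − 23014.8974 = 3876.7089
Denominator = 13×500.1488 − 69.74² = 6501.9344 − 4863.6676 = 1638.2668
b₁(new) = 3876.7089 / 1638.2668 = 2.3663

(Same formula on the original sums: (12×1443.6674 − 55.43×286.34) / (12×295.3727 − 55.43²) = 1452.1826 / 471.9875 = 3.0767, matching the given fit.)

Step 3: Change in slope
Δβ₁ = 2.3663 − 3.0767 = -0.7104
Relative change = -0.7104 / 3.0767 × 100% = -23.1%
→ the slope decreases when the point is added.

Because the point sits below the extension of the original line at a high-leverage x, it tilts the fit down.
In practice: check such a point for data-entry or measurement error; investigate whether it comes from the same population as the rest of the sample.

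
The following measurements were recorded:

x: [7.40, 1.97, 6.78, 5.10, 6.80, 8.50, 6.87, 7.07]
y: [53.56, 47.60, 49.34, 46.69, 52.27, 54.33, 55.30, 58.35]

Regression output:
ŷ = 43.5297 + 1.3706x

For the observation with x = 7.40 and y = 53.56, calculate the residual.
Residual = -0.1121

The residual is the difference between the actual value and the predicted value:

Residual = y - ŷ

Step 1: Calculate predicted value
ŷ = 43.5297 + 1.3706 × 7.40
ŷ = 53.6721

Step 2: Calculate residual
Residual = 53.56 - 53.6721
Residual = -0.1121

Sign check: y < ŷ, so the point is below the line and the fit overestimates here.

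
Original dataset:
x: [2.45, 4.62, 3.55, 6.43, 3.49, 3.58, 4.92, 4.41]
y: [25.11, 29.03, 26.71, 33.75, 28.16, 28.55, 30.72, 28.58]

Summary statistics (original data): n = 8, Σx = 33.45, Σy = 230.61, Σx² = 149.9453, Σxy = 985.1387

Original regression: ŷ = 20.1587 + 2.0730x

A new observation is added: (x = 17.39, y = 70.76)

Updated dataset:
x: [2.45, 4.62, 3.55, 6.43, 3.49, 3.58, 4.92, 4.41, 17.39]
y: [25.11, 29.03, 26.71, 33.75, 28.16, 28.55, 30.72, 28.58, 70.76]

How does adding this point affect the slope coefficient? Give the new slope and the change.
Adding the point moves β₁ from 2.0730 to 3.1074, i.e. it increases by 1.0344 (+49.9%).

x = 17.39 lies well outside the original x-range [2.45, 6.43] (x̄ ≈ 4.18), so this observation has high leverage and can move the slope substantially.

Step 1: Update the sums with the new point (n goes from 8 to 9)
Σx  = 33.45 + 17.39 = 50.84
Σy  = 230.61 + 70.76 = 301.37
Σx² = 149.9453 + 17.39² = 149.9453 + 302.4121 = 452.3574
Σxy = 985.1387 + 17.39×70.76 = 985.1387 + 1230.5164 = 2215.6551

Step 2: Recompute the slope with b₁ = (nΣxy − ΣxΣy) / (nΣx² − (Σx)²)
Numerator   = 9×2215.6551 − 50.84×301.37 = 19940.8959 − 15321.6508 = 4619.2451
Denominator = 9×452.3574 − 50.84² = 4071.2166 − 2584.7056 = 1486.5110
b₁(new) = 4619.2451 / 1486.5110 = 3.1074

(Same formula on the original sums: (8×985.1387 − 33.45×230.61) / (8×149.9453 − 33.45²) = 167.2051 / 80.6599 = 2.0730, matching the given fit.)

Step 3: Change in slope
Δβ₁ = 3.1074 − 2.0730 = +1.0344
Relative change = +1.0344 / 2.0730 × 100% = +49.9%
→ the slope increases when the point is added.

A high-leverage point only changes the slope if it is off the original line; here y = 70.76 is above the original trend, so the slope increases.
In practice: check such a point for data-entry or measurement error.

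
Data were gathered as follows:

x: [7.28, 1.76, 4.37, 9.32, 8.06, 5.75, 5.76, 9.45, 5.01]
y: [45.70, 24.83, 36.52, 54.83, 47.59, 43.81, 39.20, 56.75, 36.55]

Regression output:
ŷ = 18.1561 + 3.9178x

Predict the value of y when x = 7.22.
ŷ = 46.4426

x = 7.22 lies inside the observed range [1.76, 9.45], so the fitted equation applies directly:

ŷ = 18.1561 + 3.9178 × 7.22
ŷ = 18.1561 + 28.2865
ŷ = 46.4426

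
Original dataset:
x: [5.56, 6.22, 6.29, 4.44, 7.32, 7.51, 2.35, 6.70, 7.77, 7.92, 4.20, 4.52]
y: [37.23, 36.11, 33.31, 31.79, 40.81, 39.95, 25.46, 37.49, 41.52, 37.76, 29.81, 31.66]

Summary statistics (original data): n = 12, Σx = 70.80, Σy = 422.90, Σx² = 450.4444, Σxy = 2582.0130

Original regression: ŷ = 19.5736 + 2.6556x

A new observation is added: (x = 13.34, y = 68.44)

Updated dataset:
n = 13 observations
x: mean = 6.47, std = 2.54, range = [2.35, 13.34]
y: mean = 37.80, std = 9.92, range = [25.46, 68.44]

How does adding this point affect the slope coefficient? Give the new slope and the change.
New slope β₁ = 3.7568 versus 2.6556 before: a change of +1.1012 (+41.5%).

The new point has HIGH LEVERAGE: x = 13.34 is far from the original mean x̄ = 70.80/12 ≈ 5.90 (original range [2.35, 7.92]).

Step 1: Update the sums with the new point (n goes from 12 to 13)
Σx  = 70.80 + 13.34 = 84.14
Σy  = 422.90 + 68.44 = 491.34
Σx² = 450.4444 + 13.34² = 450.4444 + 177.9556 = 628.4000
Σxy = 2582.0130 + 13.34×68.44 = 2582.0130 + 912.9896 = 3495.0026

Step 2: Recompute the slope with b₁ = (nΣxy − ΣxΣy) / (nΣx² − (Σx)²)
Numerator   = 13×3495.0026 − 84.14×491.34 = 45435.0338 − 41341.3476 = 4093.6862
Denominator = 13×628.4000 − 84.14² = 8169.2000 − 7079.5396 = 1089.6604
b₁(new) = 4093.6862 / 1089.6604 = 3.7568

(Same formula on the original sums: (12×2582.0130 − 70.80×422.90) / (12×450.4444 − 70.80²) = 1042.8360 / 392.6928 = 2.6556, matching the given fit.)

Step 3: Change in slope
Δβ₁ = 3.7568 − 2.6556 = +1.1012
Relative change = +1.1012 / 2.6556 × 100% = +41.5%
→ the slope increases when the point is added.

A high-leverage point only changes the slope if it is off the original line; here y = 68.44 is above the original trend, so the slope increases.
In practice: investigate whether it comes from the same population as the rest of the sample.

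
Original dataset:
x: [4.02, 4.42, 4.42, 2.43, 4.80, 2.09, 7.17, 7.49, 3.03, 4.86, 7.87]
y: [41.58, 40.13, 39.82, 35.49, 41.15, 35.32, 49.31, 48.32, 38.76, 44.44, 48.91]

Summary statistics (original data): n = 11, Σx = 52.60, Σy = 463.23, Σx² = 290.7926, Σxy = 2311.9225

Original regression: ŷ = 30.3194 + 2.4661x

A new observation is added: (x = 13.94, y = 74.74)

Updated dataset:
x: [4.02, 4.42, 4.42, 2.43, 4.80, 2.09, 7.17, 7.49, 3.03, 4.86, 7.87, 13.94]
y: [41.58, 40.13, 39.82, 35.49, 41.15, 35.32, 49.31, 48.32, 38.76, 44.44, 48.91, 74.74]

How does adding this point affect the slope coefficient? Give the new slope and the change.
The slope changes from 2.4661 to 3.1920 (change of +0.7259, or +29.4%).

x = 13.94 lies well outside the original x-range [2.09, 7.87] (x̄ ≈ 4.78), so this observation has high leverage and can move the slope substantially.

Step 1: Update the sums with the new point (n goes from 11 to 12)
Σx  = 52.60 + 13.94 = 66.54
Σy  = 463.23 + 74.74 = 537.97
Σx² = 290.7926 + 13.94² = 290.7926 + 194.3236 = 485.1162
Σxy = 2311.9225 + 13.94×74.74 = 2311.9225 + 1041.8756 = 3353.7981

Step 2: Recompute the slope with b₁ = (nΣxy − ΣxΣy) / (nΣx² − (Σx)²)
Numerator   = 12×3353.7981 − 66.54×537.97 = 40245.5772 − 35796.5238 = 4449.0534
Denominator = 12×485.1162 − 66.54² = 5821.3944 − 4427.5716 = 1393.8228
b₁(new) = 4449.0534 / 1393.8228 = 3.1920

(Same formula on the original sums: (11×2311.9225 − 52.60×463.23) / (11×290.7926 − 52.60²) = 1065.2495 / 431.9586 = 2.4661, matching the given fit.)

Step 3: Change in slope
Δβ₁ = 3.1920 − 2.4661 = +0.7259
Relative change = +0.7259 / 2.4661 × 100% = +29.4%
→ the slope increases when the point is added.

A high-leverage point only changes the slope if it is off the original line; here y = 74.74 is above the original trend, so the slope increases.
In practice: refit with and without it and report both if conclusions differ.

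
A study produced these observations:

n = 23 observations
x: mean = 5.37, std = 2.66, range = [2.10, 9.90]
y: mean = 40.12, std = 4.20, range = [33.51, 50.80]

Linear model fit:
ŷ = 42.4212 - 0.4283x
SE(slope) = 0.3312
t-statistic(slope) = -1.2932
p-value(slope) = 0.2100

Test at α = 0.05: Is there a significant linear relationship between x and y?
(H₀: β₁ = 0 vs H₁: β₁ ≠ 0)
p-value = 0.2100 ≥ α = 0.05, so we fail to reject H₀. The relationship is not significant.

Hypothesis test for the slope coefficient:

H₀: β₁ = 0 (no linear relationship)
H₁: β₁ ≠ 0 (linear relationship exists)

Test statistic: t = β̂₁ / SE(β̂₁) = -0.4283 / 0.3312 = -1.2932

The p-value (0.2100) is the probability, under H₀, of a t-statistic at least as extreme as |t| = 1.2932 (two-sided, df = n − 2 = 21).

Decision rule: reject H₀ if p-value < α.
p-value = 0.2100 ≥ α = 0.05 → fail to reject H₀.

There is not sufficient evidence at the 5% significance level to conclude that a linear relationship exists between x and y.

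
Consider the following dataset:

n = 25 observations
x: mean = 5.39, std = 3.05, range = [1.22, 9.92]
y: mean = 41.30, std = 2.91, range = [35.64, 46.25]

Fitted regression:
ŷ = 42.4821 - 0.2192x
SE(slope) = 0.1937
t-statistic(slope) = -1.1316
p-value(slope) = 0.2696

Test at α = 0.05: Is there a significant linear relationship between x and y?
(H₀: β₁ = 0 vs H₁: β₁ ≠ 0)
Fail to reject H₀: p-value = 0.2696 ≥ α = 0.05. The linear relationship is not significant at the 5% level.

Hypothesis test for the slope coefficient:

H₀: β₁ = 0 (no linear relationship)
H₁: β₁ ≠ 0 (linear relationship exists)

Test statistic: t = β̂₁ / SE(β̂₁) = -0.2192 / 0.1937 = -1.1316

The p-value (0.2696) is the probability, under H₀, of a t-statistic at least as extreme as |t| = 1.1316 (two-sided, df = n − 2 = 23).

Decision rule: reject H₀ if p-value < α.
p-value = 0.2696 ≥ α = 0.05 → fail to reject H₀.

There is not sufficient evidence at the 5% significance level to conclude that a linear relationship exists between x and y.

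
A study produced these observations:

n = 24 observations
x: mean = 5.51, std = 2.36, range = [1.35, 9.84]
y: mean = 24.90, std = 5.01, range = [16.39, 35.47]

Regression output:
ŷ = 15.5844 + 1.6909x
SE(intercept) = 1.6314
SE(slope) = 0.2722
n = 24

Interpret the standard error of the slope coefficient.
The slope 1.6909 is pinned down to within about ±0.2722 (one SE) by these data — relative uncertainty 16.1%, i.e. precise.

SE(β̂₁) = s / √Sxx, where s is the residual standard deviation and Sxx = Σ(x − x̄)². It is the yardstick for how far β̂₁ = 1.6909 could plausibly be from the true slope.

Relative precision:
- SE / |β̂₁| = 0.2722 / 1.6909 = 16.1%
- Rule of thumb (under 20%: precise; 20% to under 50%: moderately precise; 50% or more: imprecise) → precise

Link to the t-test: t = β̂₁ / SE(β̂₁) = 1.6909 / 0.2722 = 6.2120, the statistic for H₀: β₁ = 0.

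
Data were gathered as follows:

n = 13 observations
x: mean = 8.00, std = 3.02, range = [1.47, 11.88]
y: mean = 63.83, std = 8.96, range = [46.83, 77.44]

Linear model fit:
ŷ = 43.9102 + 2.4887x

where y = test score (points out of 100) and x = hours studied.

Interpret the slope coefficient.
For each additional hour of study time, predicted test score increases by approximately 2.4887 points.

β₁ = 2.4887 is the change in predicted test score (points) per additional hour of study time.

Interpretation:
- Study time up by 1 hour → predicted test score increases by 2.4887 points
- This is a linear approximation: the same per-unit change is assumed across the whole observed x range
- The slope describes association in these data, not necessarily a causal effect

(β₀ = 43.9102 is the fitted value at x = 0 and is not part of the slope interpretation.)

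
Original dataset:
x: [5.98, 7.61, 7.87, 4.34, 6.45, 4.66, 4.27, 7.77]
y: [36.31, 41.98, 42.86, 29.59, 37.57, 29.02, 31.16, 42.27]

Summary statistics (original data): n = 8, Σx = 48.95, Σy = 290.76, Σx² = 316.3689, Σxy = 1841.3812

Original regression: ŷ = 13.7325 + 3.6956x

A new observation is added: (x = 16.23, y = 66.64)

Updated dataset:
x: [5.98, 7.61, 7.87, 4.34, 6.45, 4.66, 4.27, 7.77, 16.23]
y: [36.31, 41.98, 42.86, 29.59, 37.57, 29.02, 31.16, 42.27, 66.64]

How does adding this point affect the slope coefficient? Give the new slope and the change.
Adding the point moves β₁ from 3.6956 to 3.1056, i.e. it decreases by 0.5900 (-16.0%).

x = 16.23 lies well outside the original x-range [4.27, 7.87] (x̄ ≈ 6.12), so this observation has high leverage and can move the slope substantially.

Step 1: Update the sums with the new point (n goes from 8 to 9)
Σx  = 48.95 + 16.23 = 65.18
Σy  = 290.76 + 66.64 = 357.40
Σx² = 316.3689 + 16.23² = 316.3689 + 263.4129 = 579.7818
Σxy = 1841.3812 + 16.23×66.64 = 1841.3812 + 1081.5672 = 2922.9484

Step 2: Recompute the slope with b₁ = (nΣxy − ΣxΣy) / (nΣx² − (Σx)²)
Numerator   = 9×2922.9484 − 65.18×357.40 = 26306.5356 − 23295.3320 = 3011.2036
Denominator = 9×579.7818 − 65.18² = 5218.0362 − 4248.4324 = 969.6038
b₁(new) = 3011.2036 / 969.6038 = 3.1056

(Same formula on the original sums: (8×1841.3812 − 48.95×290.76) / (8×316.3689 − 48.95²) = 498.3476 / 134.8487 = 3.6956, matching the given fit.)

Step 3: Change in slope
Δβ₁ = 3.1056 − 3.6956 = -0.5900
Relative change = -0.5900 / 3.6956 × 100% = -16.0%
→ the slope decreases when the point is added.

A high-leverage point only changes the slope if it is off the original line; here y = 66.64 is below the original trend, so the slope decreases.
In practice: check such a point for data-entry or measurement error.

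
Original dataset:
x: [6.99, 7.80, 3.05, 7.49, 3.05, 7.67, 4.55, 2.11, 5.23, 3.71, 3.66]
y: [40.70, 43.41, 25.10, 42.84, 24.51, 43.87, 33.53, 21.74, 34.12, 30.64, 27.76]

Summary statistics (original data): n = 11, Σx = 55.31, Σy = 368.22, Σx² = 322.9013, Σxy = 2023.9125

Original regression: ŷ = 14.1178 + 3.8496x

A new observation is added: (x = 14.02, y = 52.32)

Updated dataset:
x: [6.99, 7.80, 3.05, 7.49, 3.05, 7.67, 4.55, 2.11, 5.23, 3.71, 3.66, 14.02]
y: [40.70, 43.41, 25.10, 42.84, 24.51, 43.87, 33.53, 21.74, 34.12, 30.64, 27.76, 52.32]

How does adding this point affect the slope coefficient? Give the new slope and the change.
Adding the point moves β₁ from 3.8496 to 2.7565, i.e. it decreases by 1.0931 (-28.4%).

x = 14.02 lies well outside the original x-range [2.11, 7.80] (x̄ ≈ 5.03), so this observation has high leverage and can move the slope substantially.

Step 1: Update the sums with the new point (n goes from 11 to 12)
Σx  = 55.31 + 14.02 = 69.33
Σy  = 368.22 + 52.32 = 420.54
Σx² = 322.9013 + 14.02² = 322.9013 + 196.5604 = 519.4617
Σxy = 2023.9125 + 14.02×52.32 = 2023.9125 + 733.5264 = 2757.4389

Step 2: Recompute the slope with b₁ = (nΣxy − ΣxΣy) / (nΣx² − (Σx)²)
Numerator   = 12×2757.4389 − 69.33×420.54 = 33089.2668 − 29156.0382 = 3933.2286
Denominator = 12×519.4617 − 69.33² = 6233.5404 − 4806.6489 = 1426.8915
b₁(new) = 3933.2286 / 1426.8915 = 2.7565

(Same formula on the original sums: (11×2023.9125 − 55.31×368.22) / (11×322.9013 − 55.31²) = 1896.7893 / 492.7182 = 3.8496, matching the given fit.)

Step 3: Change in slope
Δβ₁ = 2.7565 − 3.8496 = -1.0931
Relative change = -1.0931 / 3.8496 × 100% = -28.4%
→ the slope decreases when the point is added.

A high-leverage point only changes the slope if it is off the original line; here y = 52.32 is below the original trend, so the slope decreases.
In practice: examine leverage (hᵢ) and Cook's distance rather than deleting it automatically; investigate whether it comes from the same population as the rest of the sample.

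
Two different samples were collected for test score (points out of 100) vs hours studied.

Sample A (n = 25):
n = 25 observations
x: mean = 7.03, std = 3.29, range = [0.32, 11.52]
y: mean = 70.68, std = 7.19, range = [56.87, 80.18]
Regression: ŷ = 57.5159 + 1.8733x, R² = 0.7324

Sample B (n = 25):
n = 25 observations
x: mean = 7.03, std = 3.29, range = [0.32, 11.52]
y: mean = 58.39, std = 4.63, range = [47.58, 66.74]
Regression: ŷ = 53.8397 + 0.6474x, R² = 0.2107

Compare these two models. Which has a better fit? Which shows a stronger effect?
Model A has the better fit (R² = 0.7324 vs 0.2107). Model A shows the stronger effect (|β₁| = 1.8733 vs 0.6474).

Model Comparison:

Which explains more variance? (R²)
- Model A: R² = 0.7324 → 73.24% of variance in test score explained
- Model B: R² = 0.2107 → 21.07% of variance in test score explained
- 0.7324 > 0.2107 → Model A has the better fit

Strength of effect — compare |β₁|:
- Model A: β₁ = 1.8733 → predicted test score rises 1.8733 points per additional hour of study time
- Model B: β₁ = 0.6474 → predicted test score rises 0.6474 points per additional hour of study time
- |1.8733| > |0.6474| → Model A shows the stronger marginal effect

Note: The two samples could reflect different populations, time periods, or measurement quality.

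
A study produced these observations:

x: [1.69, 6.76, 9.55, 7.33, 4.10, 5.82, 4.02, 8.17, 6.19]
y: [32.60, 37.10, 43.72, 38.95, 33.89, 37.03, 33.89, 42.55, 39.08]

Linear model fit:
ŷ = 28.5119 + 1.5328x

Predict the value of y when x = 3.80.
ŷ = 34.3365

Plug x = 3.80 into the fitted line:

ŷ = 28.5119 + 1.5328 × 3.80
ŷ = 28.5119 + 5.8246
ŷ = 34.3365

This is a point prediction; actual observations scatter around it by roughly the residual standard deviation.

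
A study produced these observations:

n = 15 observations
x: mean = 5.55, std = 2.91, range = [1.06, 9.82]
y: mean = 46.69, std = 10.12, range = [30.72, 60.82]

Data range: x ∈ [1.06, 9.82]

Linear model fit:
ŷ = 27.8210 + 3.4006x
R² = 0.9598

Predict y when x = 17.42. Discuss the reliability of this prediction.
ŷ = 87.0595 (extrapolation — x = 17.42 lies outside [1.06, 9.82], so reliability is low).

Prediction calculation:
ŷ = 27.8210 + 3.4006 × 17.42
ŷ = 87.0595

Reliability:
- Data range: x ∈ [1.06, 9.82]
- Prediction point: x = 17.42 is 7.60 units above the observed range → this is EXTRAPOLATION, not interpolation

Why that matters here:
- R² describes fit only over the sampled x values; it says nothing about behaviour beyond them
- The linear relationship may not hold outside the observed range

The R² = 0.9598 only validates the fit within [1.06, 9.82]; treat ŷ = 87.0595 with caution.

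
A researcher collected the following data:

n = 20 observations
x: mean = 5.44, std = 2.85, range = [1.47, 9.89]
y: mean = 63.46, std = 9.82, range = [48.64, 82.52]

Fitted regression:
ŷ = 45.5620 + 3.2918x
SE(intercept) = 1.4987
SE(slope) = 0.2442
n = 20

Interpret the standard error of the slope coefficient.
The slope 3.2918 is pinned down to within about ±0.2442 (one SE) by these data — relative uncertainty 7.4%, i.e. precise.

What SE measures:
- The standard error quantifies the sampling variability of the coefficient estimate
- It is the estimated standard deviation of β̂₁ across hypothetical repeated samples of the same size
- Smaller SE → more precise estimate

Relative precision:
- SE / |β̂₁| = 0.2442 / 3.2918 = 7.4%
- Rule of thumb (under 20%: precise; 20% to under 50%: moderately precise; 50% or more: imprecise) → precise

Link to interval estimation: a confidence interval for β₁ is β̂₁ ± t* × 0.2442, so SE sets the half-width per unit of t*.

What drives SE(β̂₁): larger n (here n = 20) → smaller SE; wider spread of x values → smaller SE.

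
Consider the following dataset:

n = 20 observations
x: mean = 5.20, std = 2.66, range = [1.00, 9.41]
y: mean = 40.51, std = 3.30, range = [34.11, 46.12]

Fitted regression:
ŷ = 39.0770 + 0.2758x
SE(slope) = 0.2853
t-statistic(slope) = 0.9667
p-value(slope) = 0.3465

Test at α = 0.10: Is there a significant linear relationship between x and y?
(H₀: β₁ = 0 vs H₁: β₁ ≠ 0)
p-value = 0.3465 ≥ α = 0.10, so we fail to reject H₀. The relationship is not significant.

Hypothesis test for the slope coefficient:

H₀: β₁ = 0 (no linear relationship)
H₁: β₁ ≠ 0 (linear relationship exists)

Test statistic: t = β̂₁ / SE(β̂₁) = 0.2758 / 0.2853 = 0.9667

p = 0.3465: how often a slope estimate this far from 0 (in SE units) would arise by chance if β₁ were truly 0.

Decision rule: reject H₀ if p-value < α.
p-value = 0.3465 ≥ α = 0.10 → fail to reject H₀.

There is not sufficient evidence at the 10% significance level to conclude that a linear relationship exists between x and y.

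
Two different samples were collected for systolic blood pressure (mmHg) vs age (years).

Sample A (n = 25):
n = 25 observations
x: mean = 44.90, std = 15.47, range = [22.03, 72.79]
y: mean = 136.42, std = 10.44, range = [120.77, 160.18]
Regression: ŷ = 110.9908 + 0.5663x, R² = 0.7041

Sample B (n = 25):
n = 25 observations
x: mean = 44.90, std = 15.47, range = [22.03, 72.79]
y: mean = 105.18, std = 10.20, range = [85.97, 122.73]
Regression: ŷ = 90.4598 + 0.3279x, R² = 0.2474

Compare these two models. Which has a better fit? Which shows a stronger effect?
Model A has the better fit (R² = 0.7041 vs 0.2474). Model A shows the stronger effect (|β₁| = 0.5663 vs 0.3279).

Model Comparison:

Fit — compare R²:
- Model A: R² = 0.7041 → 70.41% of variance in blood pressure explained
- Model B: R² = 0.2474 → 24.74% of variance in blood pressure explained
- 0.7041 > 0.2474 → Model A has the better fit

Effect size (slope magnitude):
- Model A: β₁ = 0.5663 → predicted blood pressure rises 0.5663 mmHg per additional year of age
- Model B: β₁ = 0.3279 → predicted blood pressure rises 0.3279 mmHg per additional year of age
- |0.5663| > |0.3279| → Model A shows the stronger marginal effect

Note: A steeper slope doesn't make a better model if the scatter around the line is large.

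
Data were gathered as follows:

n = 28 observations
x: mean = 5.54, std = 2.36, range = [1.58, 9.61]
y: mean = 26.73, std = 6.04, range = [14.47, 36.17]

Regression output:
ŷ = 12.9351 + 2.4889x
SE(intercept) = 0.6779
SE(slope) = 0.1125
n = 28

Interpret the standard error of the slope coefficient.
The slope 2.4889 is pinned down to within about ±0.1125 (one SE) by these data — relative uncertainty 4.5%, i.e. precise.

What SE measures:
- The standard error quantifies the sampling variability of the coefficient estimate
- It is the estimated standard deviation of β̂₁ across hypothetical repeated samples of the same size
- Smaller SE → more precise estimate

Relative precision:
- SE / |β̂₁| = 0.1125 / 2.4889 = 4.5%
- Rule of thumb (under 20%: precise; 20% to under 50%: moderately precise; 50% or more: imprecise) → precise

Rough 95% range (±2 SE): 2.4889 ± 0.2250 → (2.2639, 2.7139).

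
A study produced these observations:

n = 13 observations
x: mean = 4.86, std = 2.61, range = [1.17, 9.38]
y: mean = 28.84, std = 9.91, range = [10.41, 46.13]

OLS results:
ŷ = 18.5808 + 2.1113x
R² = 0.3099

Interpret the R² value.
R² = 0.3099 means 30.99% of the variation in y is explained by the linear relationship with x. This indicates a moderate fit.

R² (coefficient of determination) measures the proportion of variance in y explained by the regression model.

Here R² = 0.3099:
- Explained: 30.99% of the variation in y
- Unexplained (residual): 100% − 30.99% = 69.01%
- Rule of thumb (below 0.3 weak; 0.3 to below 0.7 moderate; 0.7 and above strong) → moderate

Note: R² never decreases when predictors are added, so it should not be used alone to compare models of different size.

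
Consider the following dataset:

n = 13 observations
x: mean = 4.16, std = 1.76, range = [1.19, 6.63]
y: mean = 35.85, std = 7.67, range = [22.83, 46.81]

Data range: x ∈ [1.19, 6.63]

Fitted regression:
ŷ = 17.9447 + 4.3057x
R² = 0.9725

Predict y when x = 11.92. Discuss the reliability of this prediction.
ŷ = 69.2686, but this is extrapolation (above the data range [1.19, 6.63]) and may be unreliable.

Prediction calculation:
ŷ = 17.9447 + 4.3057 × 11.92
ŷ = 69.2686

Reliability:
- Data range: x ∈ [1.19, 6.63]
- Prediction point: x = 11.92 is 5.29 units above the observed range → this is EXTRAPOLATION, not interpolation

Why that matters here:
- There are no observations near this x to validate the fitted line there
- Real relationships often flatten, saturate, or turn nonlinear at extremes

The R² = 0.9725 only validates the fit within [1.19, 6.63]; treat ŷ = 69.2686 with caution.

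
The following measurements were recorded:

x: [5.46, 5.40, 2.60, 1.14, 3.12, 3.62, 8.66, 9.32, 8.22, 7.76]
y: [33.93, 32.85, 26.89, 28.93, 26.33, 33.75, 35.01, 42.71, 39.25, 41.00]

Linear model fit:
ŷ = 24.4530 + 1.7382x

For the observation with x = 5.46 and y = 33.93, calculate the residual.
Residual = -0.0136

The residual is the difference between the actual value and the predicted value:

Residual = y - ŷ

Step 1: Calculate predicted value
ŷ = 24.4530 + 1.7382 × 5.46
ŷ = 33.9436

Step 2: Calculate residual
Residual = 33.93 - 33.9436
Residual = -0.0136

The residual is negative, so the observed y = 33.93 sits below the regression line (the line overestimates it by 0.0136).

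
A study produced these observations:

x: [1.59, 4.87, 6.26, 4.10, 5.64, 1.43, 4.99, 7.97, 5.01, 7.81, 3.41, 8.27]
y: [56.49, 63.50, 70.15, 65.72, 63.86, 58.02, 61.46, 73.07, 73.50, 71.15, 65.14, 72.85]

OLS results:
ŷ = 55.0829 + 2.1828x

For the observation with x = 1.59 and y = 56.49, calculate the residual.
Residual = -2.0636

The residual is the difference between the actual value and the predicted value:

Residual = y - ŷ

Step 1: Calculate predicted value
ŷ = 55.0829 + 2.1828 × 1.59
ŷ = 58.5536

Step 2: Calculate residual
Residual = 56.49 - 58.5536
Residual = -2.0636

The residual is negative, so the observed y = 56.49 sits below the regression line (the line overestimates it by 2.0636).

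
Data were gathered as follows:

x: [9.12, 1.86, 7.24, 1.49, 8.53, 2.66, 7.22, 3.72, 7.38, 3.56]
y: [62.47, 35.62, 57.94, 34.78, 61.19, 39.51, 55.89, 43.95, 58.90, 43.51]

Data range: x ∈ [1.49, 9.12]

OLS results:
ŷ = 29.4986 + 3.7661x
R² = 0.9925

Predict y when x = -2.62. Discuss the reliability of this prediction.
ŷ = 19.6314, but this is extrapolation (below the data range [1.49, 9.12]) and may be unreliable.

Prediction calculation:
ŷ = 29.4986 + 3.7661 × (-2.62)
ŷ = 19.6314

Reliability:
- Data range: x ∈ [1.49, 9.12]
- Prediction point: x = -2.62 is 4.11 units below the observed range → this is EXTRAPOLATION, not interpolation

Why that matters here:
- R² describes fit only over the sampled x values; it says nothing about behaviour beyond them
- There are no observations near this x to validate the fitted line there
- Real relationships often flatten, saturate, or turn nonlinear at extremes

A defensible statement: 'if the linear trend continued to x = -2.62, y would be about 19.6314' — the premise is untested.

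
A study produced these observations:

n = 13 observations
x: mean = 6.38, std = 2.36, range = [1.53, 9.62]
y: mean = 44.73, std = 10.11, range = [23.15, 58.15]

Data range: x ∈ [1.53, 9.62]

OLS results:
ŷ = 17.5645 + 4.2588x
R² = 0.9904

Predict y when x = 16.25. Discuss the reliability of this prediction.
The equation gives ŷ = 86.7700; however x = 16.25 is 6.63 units above the observed range, so this extrapolated value should not be trusted.

Prediction calculation:
ŷ = 17.5645 + 4.2588 × 16.25
ŷ = 86.7700

Reliability:
- Data range: x ∈ [1.53, 9.62]
- Prediction point: x = 16.25 is 6.63 units above the observed range → this is EXTRAPOLATION, not interpolation

Why that matters here:
- The standard error of prediction grows with (x − x̄)², and x = 16.25 is far from x̄ = 6.38
- R² describes fit only over the sampled x values; it says nothing about behaviour beyond them

Report the number if required, but flag clearly that it is an extrapolation.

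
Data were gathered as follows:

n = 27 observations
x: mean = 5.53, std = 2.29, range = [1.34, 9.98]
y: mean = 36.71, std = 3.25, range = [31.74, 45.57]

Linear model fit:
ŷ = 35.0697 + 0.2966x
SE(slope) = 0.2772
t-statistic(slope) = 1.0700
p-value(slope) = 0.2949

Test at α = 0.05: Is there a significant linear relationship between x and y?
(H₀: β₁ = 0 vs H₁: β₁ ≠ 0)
Fail to reject H₀: p-value = 0.2949 ≥ α = 0.05. The linear relationship is not significant at the 5% level.

Hypothesis test for the slope coefficient:

H₀: β₁ = 0 (no linear relationship)
H₁: β₁ ≠ 0 (linear relationship exists)

Test statistic: t = β̂₁ / SE(β̂₁) = 0.2966 / 0.2772 = 1.0700

With df = 25, the two-sided p-value for |t| = 1.0700 is 0.2949.

Decision rule: reject H₀ if p-value < α.
p-value = 0.2949 ≥ α = 0.05 → fail to reject H₀.

Conclusion: the linear association between x and y is not significant at the 5% level.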